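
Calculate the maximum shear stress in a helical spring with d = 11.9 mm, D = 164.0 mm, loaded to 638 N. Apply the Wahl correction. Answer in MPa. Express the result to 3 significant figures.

Spring index C = D/d = 164.0/11.9 = 13.7815
K_W = (4C−1)/(4C−4) + 0.615/C = 54.126/51.126 + 0.0446 = 1.1033
τ₀ = 8FD/(πd³) = 8·638·164.0/(π·11.9³) = 837056/5294.1 = 158.11 MPa
τ_max = K·τ₀ = 1.1033 × 158.11 = 174.45 MPa

174 MPa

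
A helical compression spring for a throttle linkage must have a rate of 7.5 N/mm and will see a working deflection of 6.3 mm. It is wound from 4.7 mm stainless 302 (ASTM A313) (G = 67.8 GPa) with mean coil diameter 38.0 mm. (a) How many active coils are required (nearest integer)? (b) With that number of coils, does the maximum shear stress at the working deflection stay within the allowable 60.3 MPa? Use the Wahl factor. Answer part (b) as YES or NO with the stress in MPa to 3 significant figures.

N_a = Gd⁴/(8D³k) = (67.8×10³)(4.7⁴)/(8·38.0³·7.5) = 10.05 → N_a = 10
Actual rate k = Gd⁴/(8D³·10) = 7.5367 N/mm
Working load F = kδ = 7.5367·6.3 = 47.481 N
C = 38.0/4.7 = 8.0851; K_W = (4C−1)/(4C−4)+0.615/C = 1.1819
τ_max = K_W·8FD/(πd³) = 1.1819·44.254 = 52.305 MPa
τ_max ≤ 60.3 MPa → acceptable

(a) 10 coils; (b) YES, τ_max = 52.3 MPa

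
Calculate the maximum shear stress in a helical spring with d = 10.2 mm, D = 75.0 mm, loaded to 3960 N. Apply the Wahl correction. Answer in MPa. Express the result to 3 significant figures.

Spring index C = D/d = 75.0/10.2 = 7.3529
K_W = (4C−1)/(4C−4) + 0.615/C = 28.412/25.412 + 0.0836 = 1.2017
τ₀ = 8FD/(πd³) = 8·3960·75.0/(π·10.2³) = 2.376e+06/3333.9 = 712.68 MPa
τ_max = K·τ₀ = 1.2017 × 712.68 = 856.43 MPa

856 MPa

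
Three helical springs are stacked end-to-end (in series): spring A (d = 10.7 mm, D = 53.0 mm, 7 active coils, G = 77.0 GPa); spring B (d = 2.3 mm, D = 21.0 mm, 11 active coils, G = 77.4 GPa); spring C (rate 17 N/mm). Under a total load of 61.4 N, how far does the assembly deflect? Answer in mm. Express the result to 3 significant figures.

27.2 mm

k_A = Gd⁴/(8D³N_a) = (77.0×10³)(10.7⁴)/(8·53.0³·7) = 121.06 N/mm
k_B = Gd⁴/(8D³N_a) = (77.4×10³)(2.3⁴)/(8·21.0³·11) = 2.6577 N/mm
Series: 1/k_eq = 1/121.06 + 1/2.6577 + 1/17 = 0.44334; k_eq = 2.2556 N/mm
δ = F/k_eq = 61.4/2.2556 = 27.221 mm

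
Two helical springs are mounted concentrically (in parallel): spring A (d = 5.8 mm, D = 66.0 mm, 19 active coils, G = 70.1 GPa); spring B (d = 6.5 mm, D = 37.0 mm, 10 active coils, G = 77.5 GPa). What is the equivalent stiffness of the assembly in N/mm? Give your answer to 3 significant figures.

36.0 N/mm

k_A = Gd⁴/(8D³N_a) = (70.1×10³)(5.8⁴)/(8·66.0³·19) = 1.8153 N/mm
k_B = Gd⁴/(8D³N_a) = (77.5×10³)(6.5⁴)/(8·37.0³·10) = 34.14 N/mm
Parallel: k_eq = 1.8153 + 34.14 = 35.955 N/mm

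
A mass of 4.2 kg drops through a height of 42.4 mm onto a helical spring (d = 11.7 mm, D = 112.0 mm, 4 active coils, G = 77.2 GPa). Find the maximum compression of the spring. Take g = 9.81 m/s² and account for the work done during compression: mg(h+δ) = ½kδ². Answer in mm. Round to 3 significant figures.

11.8 mm

k = Gd⁴/(8D³N_a) = (77.2×10³)(11.7⁴)/(8·112.0³·4) = 32.178 N/mm
W = mg = 4.2 × 9.81 = 41.202 N
½kδ² − Wδ − Wh = 0 → δ = (W + √(W² + 2kWh))/k
δ = (41.202 + √(1697.6 + 112427))/32.178 = (41.202 + 337.82)/32.178 = 11.779 mm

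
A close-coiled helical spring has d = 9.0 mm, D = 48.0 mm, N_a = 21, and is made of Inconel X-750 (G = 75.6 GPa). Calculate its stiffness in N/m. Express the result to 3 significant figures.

k = Gd⁴/(8D³N_a) = (75.6×10³ × 9.0⁴) / (8 × 48.0³ × 21)
  = 4.96012e+08 / 1.85795e+07 = 26.697 N/mm = 26697 N/m

26700 N/m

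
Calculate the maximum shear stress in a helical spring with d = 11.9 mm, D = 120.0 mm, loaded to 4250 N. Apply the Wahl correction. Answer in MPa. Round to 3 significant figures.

Spring index C = D/d = 120.0/11.9 = 10.0840
K_W = (4C−1)/(4C−4) + 0.615/C = 39.336/36.336 + 0.0610 = 1.1435
τ₀ = 8FD/(πd³) = 8·4250·120.0/(π·11.9³) = 4.08e+06/5294.1 = 770.67 MPa
τ_max = K·τ₀ = 1.1435 × 770.67 = 881.3 MPa

881 MPa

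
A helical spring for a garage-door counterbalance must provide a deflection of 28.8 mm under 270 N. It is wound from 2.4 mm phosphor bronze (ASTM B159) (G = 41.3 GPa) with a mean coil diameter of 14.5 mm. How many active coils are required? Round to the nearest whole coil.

6

Required rate k = F/δ = 270/28.8 = 9.375 N/mm
N_a = Gd⁴/(8D³k) = (41.3×10³ × 2.4⁴)/(8 × 14.5³ × 9.375)
    = 1.37023e+06 / 228647 = 5.993 → 6 coils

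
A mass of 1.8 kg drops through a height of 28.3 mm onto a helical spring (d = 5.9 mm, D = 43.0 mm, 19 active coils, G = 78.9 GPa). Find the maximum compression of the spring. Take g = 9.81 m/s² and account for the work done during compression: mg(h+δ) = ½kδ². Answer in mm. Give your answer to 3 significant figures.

13.7 mm

k = Gd⁴/(8D³N_a) = (78.9×10³)(5.9⁴)/(8·43.0³·19) = 7.9111 N/mm
W = mg = 1.8 × 9.81 = 17.658 N
½kδ² − Wδ − Wh = 0 → δ = (W + √(W² + 2kWh))/k
δ = (17.658 + √(311.8 + 7906.68))/7.9111 = (17.658 + 90.656)/7.9111 = 13.691 mm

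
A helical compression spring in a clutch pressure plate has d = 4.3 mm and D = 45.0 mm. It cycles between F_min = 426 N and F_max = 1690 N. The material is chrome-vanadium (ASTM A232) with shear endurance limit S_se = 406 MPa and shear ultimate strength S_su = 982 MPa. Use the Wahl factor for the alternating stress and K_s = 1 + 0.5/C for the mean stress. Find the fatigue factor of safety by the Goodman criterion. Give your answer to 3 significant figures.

0.239

C = D/d = 45.0/4.3 = 10.4651; K_W = (4C−1)/(4C−4)+0.615/C = 1.1380; K_s = 1+0.5/C = 1.0478
F_a = (F_max−F_min)/2 = 632 N; F_m = (F_max+F_min)/2 = 1058 N
τ_a = K_W·8F_aD/(πd³) = 1.1380 × 910.89 = 1036.6 MPa
τ_m = K_s·8F_mD/(πd³) = 1.0478 × 1524.9 = 1597.7 MPa
Goodman: 1/n_f = τ_a/S_se + τ_m/S_su = 1036.6/406 + 1597.7/982 = 2.55319 + 1.62701 = 4.1802
n_f = 1/4.1802 = 0.2392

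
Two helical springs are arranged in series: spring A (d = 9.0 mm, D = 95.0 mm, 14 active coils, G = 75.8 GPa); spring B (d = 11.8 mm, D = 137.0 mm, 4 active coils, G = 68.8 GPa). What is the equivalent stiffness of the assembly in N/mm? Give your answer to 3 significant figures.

k_A = Gd⁴/(8D³N_a) = (75.8×10³)(9.0⁴)/(8·95.0³·14) = 5.1791 N/mm
k_B = Gd⁴/(8D³N_a) = (68.8×10³)(11.8⁴)/(8·137.0³·4) = 16.211 N/mm
Series: 1/k_eq = 1/5.1791 + 1/16.211 = 0.25477; k_eq = 3.9251 N/mm

3.93 N/mm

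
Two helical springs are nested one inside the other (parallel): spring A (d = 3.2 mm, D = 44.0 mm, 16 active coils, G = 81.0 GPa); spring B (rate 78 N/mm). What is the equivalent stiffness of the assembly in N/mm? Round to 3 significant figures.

k_A = Gd⁴/(8D³N_a) = (81.0×10³)(3.2⁴)/(8·44.0³·16) = 0.77896 N/mm
Parallel: k_eq = 0.77896 + 78 = 78.779 N/mm

78.8 N/mm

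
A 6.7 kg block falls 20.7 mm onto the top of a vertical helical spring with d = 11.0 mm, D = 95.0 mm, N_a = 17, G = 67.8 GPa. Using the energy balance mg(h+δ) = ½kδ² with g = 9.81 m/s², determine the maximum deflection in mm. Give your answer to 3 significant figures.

k = Gd⁴/(8D³N_a) = (67.8×10³)(11.0⁴)/(8·95.0³·17) = 8.5132 N/mm
W = mg = 6.7 × 9.81 = 65.727 N
½kδ² − Wδ − Wh = 0 → δ = (W + √(W² + 2kWh))/k
δ = (65.727 + √(4320 + 23165.1))/8.5132 = (65.727 + 165.79)/8.5132 = 27.195 mm

27.2 mm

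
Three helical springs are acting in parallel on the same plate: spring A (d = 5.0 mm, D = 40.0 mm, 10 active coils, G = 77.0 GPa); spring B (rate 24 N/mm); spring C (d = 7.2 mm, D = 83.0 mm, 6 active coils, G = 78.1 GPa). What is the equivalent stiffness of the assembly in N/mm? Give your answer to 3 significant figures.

k_A = Gd⁴/(8D³N_a) = (77.0×10³)(5.0⁴)/(8·40.0³·10) = 9.3994 N/mm
k_C = Gd⁴/(8D³N_a) = (78.1×10³)(7.2⁴)/(8·83.0³·6) = 7.6473 N/mm
Parallel: k_eq = 9.3994 + 24 + 7.6473 = 41.047 N/mm

41.0 N/mm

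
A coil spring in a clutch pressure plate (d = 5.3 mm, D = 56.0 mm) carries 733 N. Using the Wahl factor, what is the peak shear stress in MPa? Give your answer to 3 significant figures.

798 MPa

Spring index C = D/d = 56.0/5.3 = 10.5660
K_W = (4C−1)/(4C−4) + 0.615/C = 41.264/38.264 + 0.0582 = 1.1366
τ₀ = 8FD/(πd³) = 8·733·56.0/(π·5.3³) = 328384/467.71 = 702.11 MPa
τ_max = K·τ₀ = 1.1366 × 702.11 = 798.02 MPa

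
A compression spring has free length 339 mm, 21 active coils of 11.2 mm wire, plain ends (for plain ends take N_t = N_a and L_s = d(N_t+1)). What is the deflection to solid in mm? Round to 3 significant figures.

N_t = 21; L_s = 11.2·22 = 246.4 mm
δ_solid = L₀ − L_s = 339 − 246.4 = 92.6 mm

92.6 mm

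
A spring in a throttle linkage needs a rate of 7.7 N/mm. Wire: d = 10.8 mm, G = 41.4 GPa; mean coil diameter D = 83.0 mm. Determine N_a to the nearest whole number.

N_a = Gd⁴/(8D³k) = (41.4×10³ × 10.8⁴)/(8 × 83.0³ × 7.7)
    = 5.63242e+08 / 3.52221e+07 = 15.99 → 16 coils

16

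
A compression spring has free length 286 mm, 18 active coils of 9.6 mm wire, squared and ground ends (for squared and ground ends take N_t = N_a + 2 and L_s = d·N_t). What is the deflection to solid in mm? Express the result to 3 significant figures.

94.0 mm

N_t = 20; L_s = 9.6·20 = 192 mm
δ_solid = L₀ − L_s = 286 − 192 = 94 mm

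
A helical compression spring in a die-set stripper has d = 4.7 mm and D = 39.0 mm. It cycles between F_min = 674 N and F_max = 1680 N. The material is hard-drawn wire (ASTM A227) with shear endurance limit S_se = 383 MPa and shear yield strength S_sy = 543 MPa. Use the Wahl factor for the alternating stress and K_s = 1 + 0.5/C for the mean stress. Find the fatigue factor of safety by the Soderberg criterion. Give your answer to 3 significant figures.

0.272

C = D/d = 39.0/4.7 = 8.2979; K_W = (4C−1)/(4C−4)+0.615/C = 1.1769; K_s = 1+0.5/C = 1.0603
F_a = (F_max−F_min)/2 = 503 N; F_m = (F_max+F_min)/2 = 1177 N
τ_a = K_W·8F_aD/(πd³) = 1.1769 × 481.15 = 566.26 MPa
τ_m = K_s·8F_mD/(πd³) = 1.0603 × 1125.9 = 1193.7 MPa
Soderberg: 1/n_f = τ_a/S_se + τ_m/S_sy = 566.26/383 + 1193.7/543 = 1.47848 + 2.19836 = 3.6768
n_f = 1/3.6768 = 0.272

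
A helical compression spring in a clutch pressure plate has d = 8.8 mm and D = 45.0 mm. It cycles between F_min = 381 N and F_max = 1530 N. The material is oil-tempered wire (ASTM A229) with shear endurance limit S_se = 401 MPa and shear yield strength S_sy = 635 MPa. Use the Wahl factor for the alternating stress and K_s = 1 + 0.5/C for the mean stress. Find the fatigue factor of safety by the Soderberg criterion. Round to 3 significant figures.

1.69

C = D/d = 45.0/8.8 = 5.1136; K_W = (4C−1)/(4C−4)+0.615/C = 1.3026; K_s = 1+0.5/C = 1.0978
F_a = (F_max−F_min)/2 = 574.5 N; F_m = (F_max+F_min)/2 = 955.5 N
τ_a = K_W·8F_aD/(πd³) = 1.3026 × 96.604 = 125.83 MPa
τ_m = K_s·8F_mD/(πd³) = 1.0978 × 160.67 = 176.38 MPa
Soderberg: 1/n_f = τ_a/S_se + τ_m/S_sy = 125.83/401 + 176.38/635 = 0.31380 + 0.27776 = 0.59157
n_f = 1/0.59157 = 1.69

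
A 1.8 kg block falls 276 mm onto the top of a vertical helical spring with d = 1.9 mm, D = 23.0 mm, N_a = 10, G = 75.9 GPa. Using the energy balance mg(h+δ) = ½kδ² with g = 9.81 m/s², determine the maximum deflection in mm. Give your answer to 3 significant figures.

k = Gd⁴/(8D³N_a) = (75.9×10³)(1.9⁴)/(8·23.0³·10) = 1.0162 N/mm
W = mg = 1.8 × 9.81 = 17.658 N
½kδ² − Wδ − Wh = 0 → δ = (W + √(W² + 2kWh))/k
δ = (17.658 + √(311.8 + 9905.2))/1.0162 = (17.658 + 101.08)/1.0162 = 116.84 mm

117 mm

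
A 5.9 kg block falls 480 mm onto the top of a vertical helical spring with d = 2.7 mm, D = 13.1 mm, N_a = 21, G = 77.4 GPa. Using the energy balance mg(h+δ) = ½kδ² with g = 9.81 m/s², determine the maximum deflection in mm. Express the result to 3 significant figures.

76.9 mm

k = Gd⁴/(8D³N_a) = (77.4×10³)(2.7⁴)/(8·13.1³·21) = 10.891 N/mm
W = mg = 5.9 × 9.81 = 57.879 N
½kδ² − Wδ − Wh = 0 → δ = (W + √(W² + 2kWh))/k
δ = (57.879 + √(3350 + 605153))/10.891 = (57.879 + 780.07)/10.891 = 76.938 mm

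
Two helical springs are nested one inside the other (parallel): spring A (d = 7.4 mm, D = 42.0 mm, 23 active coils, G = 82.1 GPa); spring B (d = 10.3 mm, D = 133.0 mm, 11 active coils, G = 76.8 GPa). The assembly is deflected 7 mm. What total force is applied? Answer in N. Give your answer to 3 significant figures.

k_A = Gd⁴/(8D³N_a) = (82.1×10³)(7.4⁴)/(8·42.0³·23) = 18.059 N/mm
k_B = Gd⁴/(8D³N_a) = (76.8×10³)(10.3⁴)/(8·133.0³·11) = 4.1752 N/mm
Parallel: k_eq = 18.059 + 4.1752 = 22.235 N/mm
F = k_eq·δ = 22.235·7 = 155.64 N

156 N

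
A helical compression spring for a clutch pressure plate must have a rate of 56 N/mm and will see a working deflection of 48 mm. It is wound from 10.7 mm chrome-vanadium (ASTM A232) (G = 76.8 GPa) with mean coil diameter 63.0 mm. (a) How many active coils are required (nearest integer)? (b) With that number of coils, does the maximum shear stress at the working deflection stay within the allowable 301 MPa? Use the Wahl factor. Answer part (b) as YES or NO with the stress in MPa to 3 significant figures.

(a) 9 coils; (b) NO, τ_max = 442 MPa

N_a = Gd⁴/(8D³k) = (76.8×10³)(10.7⁴)/(8·63.0³·56) = 8.987 → N_a = 9
Actual rate k = Gd⁴/(8D³·9) = 55.917 N/mm
Working load F = kδ = 55.917·48 = 2684 N
C = 63.0/10.7 = 5.8879; K_W = (4C−1)/(4C−4)+0.615/C = 1.2579
τ_max = K_W·8FD/(πd³) = 1.2579·351.49 = 442.14 MPa
τ_max > 301 MPa → exceeds allowable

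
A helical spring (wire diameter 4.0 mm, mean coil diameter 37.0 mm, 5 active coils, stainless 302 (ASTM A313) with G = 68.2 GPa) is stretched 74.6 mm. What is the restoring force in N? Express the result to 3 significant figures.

643 N

k = Gd⁴/(8D³N_a) = (68.2×10³)(4.0⁴)/(8·37.0³·5) = 8.6171 N/mm
F = k·δ = 8.6171 × 74.6 = 642.83 N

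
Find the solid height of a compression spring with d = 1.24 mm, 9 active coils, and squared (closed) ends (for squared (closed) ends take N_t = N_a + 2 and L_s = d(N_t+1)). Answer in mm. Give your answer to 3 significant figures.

squared (closed) ends: N_t = N_a + 2 = 9 + 2 = 11
L_s = d·(N_t+1) = 1.24 × 12 = 14.88 mm

14.9 mm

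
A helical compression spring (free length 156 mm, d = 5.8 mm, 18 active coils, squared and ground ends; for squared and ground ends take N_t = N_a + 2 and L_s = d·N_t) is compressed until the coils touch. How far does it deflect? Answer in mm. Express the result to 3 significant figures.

40.0 mm

N_t = 20; L_s = 5.8·20 = 116 mm
δ_solid = L₀ − L_s = 156 − 116 = 40 mm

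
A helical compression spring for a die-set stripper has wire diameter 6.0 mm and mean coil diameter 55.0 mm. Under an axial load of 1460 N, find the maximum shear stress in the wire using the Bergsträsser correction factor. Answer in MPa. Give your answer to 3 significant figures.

Spring index C = D/d = 55.0/6.0 = 9.1667
K_B = (4C+2)/(4C−3) = 38.667/33.667 = 1.1485
τ₀ = 8FD/(πd³) = 8·1460·55.0/(π·6.0³) = 642400/678.58 = 946.68 MPa
τ_max = K·τ₀ = 1.1485 × 946.68 = 1087.3 MPa

1090 MPa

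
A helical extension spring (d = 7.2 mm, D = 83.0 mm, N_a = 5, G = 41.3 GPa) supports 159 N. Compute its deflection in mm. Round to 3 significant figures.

k = Gd⁴/(8D³N_a) = (41.3×10³)(7.2⁴)/(8·83.0³·5) = 4.8527 N/mm
δ = F/k = 159 / 4.8527 = 32.765 mm

32.8 mm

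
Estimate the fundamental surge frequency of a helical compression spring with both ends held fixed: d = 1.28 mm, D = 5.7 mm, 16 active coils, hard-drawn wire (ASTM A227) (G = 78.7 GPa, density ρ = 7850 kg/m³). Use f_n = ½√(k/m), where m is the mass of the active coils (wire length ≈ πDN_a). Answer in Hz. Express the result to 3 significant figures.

877 Hz

k = Gd⁴/(8D³N_a) = (78.7×10³)(1.28⁴)/(8·5.7³·16) = 8.9121 N/mm = 8912.1 N/m
Wire length L = πDN_a = π·5.7·16 = 286.51 mm
m = ρ·(πd²/4)·L = 7850 × 1.2868×10⁻⁶ m² × 0.28651 m = 0.0028942 kg
f_n = ½√(k/m) = 0.5·√(8912.1/0.0028942) = 0.5·√(3.0793e+06) = 877.4 Hz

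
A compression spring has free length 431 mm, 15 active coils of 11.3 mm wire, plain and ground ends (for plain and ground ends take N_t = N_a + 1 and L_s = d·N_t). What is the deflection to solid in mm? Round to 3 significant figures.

N_t = 16; L_s = 11.3·16 = 180.8 mm
δ_solid = L₀ − L_s = 431 − 180.8 = 250.2 mm

250 mm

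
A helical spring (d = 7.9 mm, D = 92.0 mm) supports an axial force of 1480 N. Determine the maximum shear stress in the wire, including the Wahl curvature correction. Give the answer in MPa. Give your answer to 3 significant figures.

790 MPa

Spring index C = D/d = 92.0/7.9 = 11.6456
K_W = (4C−1)/(4C−4) + 0.615/C = 45.582/42.582 + 0.0528 = 1.1233
τ₀ = 8FD/(πd³) = 8·1480·92.0/(π·7.9³) = 1.08928e+06/1548.9 = 703.25 MPa
τ_max = K·τ₀ = 1.1233 × 703.25 = 789.93 MPa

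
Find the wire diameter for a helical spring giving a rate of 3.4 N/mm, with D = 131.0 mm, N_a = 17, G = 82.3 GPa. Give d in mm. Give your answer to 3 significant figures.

10.6 mm

d = (8D³N_a·k / G)^(1/4) = (8·131.0³·17·3.4 / (82.3×10³))^0.25
  = (12631)^0.25 = 10.6013 mm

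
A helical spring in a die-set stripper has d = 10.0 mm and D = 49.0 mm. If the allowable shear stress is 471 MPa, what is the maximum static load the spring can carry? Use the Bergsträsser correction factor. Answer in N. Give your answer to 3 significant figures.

C = D/d = 49.0/10.0 = 4.9000
K_B = (4C+2)/(4C−3) = 21.600/16.600 = 1.3012
τ_max = K·8FD/(πd³) → F_max = τ_allow·πd³/(8DK)
F_max = 471·π·10.0³/(8·49.0·1.3012) = 1.4797e+06/510.07 = 2900.9 N

2900 N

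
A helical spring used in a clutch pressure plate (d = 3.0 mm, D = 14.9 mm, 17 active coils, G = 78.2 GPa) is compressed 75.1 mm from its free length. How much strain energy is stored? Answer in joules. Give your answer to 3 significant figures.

k = Gd⁴/(8D³N_a) = (78.2×10³)(3.0⁴)/(8·14.9³·17) = 14.08 N/mm
U = ½kδ² = 0.5 × 14.08 × 75.1² = 39705 N·mm = 39.705 J

39.7 J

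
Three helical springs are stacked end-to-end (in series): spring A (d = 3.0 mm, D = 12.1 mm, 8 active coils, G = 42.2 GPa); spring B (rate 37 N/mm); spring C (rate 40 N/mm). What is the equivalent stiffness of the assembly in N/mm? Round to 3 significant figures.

11.7 N/mm

k_A = Gd⁴/(8D³N_a) = (42.2×10³)(3.0⁴)/(8·12.1³·8) = 30.148 N/mm
Series: 1/k_eq = 1/30.148 + 1/37 + 1/40 = 0.085197; k_eq = 11.738 N/mm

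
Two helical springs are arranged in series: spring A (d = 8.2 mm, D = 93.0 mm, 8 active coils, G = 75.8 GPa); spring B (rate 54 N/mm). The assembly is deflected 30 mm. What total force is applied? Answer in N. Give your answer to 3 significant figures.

k_A = Gd⁴/(8D³N_a) = (75.8×10³)(8.2⁴)/(8·93.0³·8) = 6.6573 N/mm
Series: 1/k_eq = 1/6.6573 + 1/54 = 0.16873; k_eq = 5.9266 N/mm
F = k_eq·δ = 5.9266·30 = 177.8 N

178 N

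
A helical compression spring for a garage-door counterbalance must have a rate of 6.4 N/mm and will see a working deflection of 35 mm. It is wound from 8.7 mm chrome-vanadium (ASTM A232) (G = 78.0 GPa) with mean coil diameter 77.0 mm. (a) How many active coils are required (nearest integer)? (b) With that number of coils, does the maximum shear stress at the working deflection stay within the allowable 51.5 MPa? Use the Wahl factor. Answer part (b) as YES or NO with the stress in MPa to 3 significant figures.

(a) 19 coils; (b) NO, τ_max = 78.2 MPa

N_a = Gd⁴/(8D³k) = (78.0×10³)(8.7⁴)/(8·77.0³·6.4) = 19.12 → N_a = 19
Actual rate k = Gd⁴/(8D³·19) = 6.4396 N/mm
Working load F = kδ = 6.4396·35 = 225.38 N
C = 77.0/8.7 = 8.8506; K_W = (4C−1)/(4C−4)+0.615/C = 1.1650
τ_max = K_W·8FD/(πd³) = 1.1650·67.112 = 78.186 MPa
τ_max > 51.5 MPa → exceeds allowable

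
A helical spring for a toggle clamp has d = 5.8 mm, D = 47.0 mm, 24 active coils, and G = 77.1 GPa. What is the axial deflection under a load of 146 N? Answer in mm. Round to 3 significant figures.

33.4 mm

k = Gd⁴/(8D³N_a) = (77.1×10³)(5.8⁴)/(8·47.0³·24) = 4.3769 N/mm
δ = F/k = 146 / 4.3769 = 33.357 mm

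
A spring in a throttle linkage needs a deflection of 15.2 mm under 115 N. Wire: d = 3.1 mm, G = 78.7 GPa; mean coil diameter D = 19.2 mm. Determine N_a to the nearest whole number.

17

Required rate k = F/δ = 115/15.2 = 7.5658 N/mm
N_a = Gd⁴/(8D³k) = (78.7×10³ × 3.1⁴)/(8 × 19.2³ × 7.5658)
    = 7.26811e+06 / 428398 = 16.97 → 17 coils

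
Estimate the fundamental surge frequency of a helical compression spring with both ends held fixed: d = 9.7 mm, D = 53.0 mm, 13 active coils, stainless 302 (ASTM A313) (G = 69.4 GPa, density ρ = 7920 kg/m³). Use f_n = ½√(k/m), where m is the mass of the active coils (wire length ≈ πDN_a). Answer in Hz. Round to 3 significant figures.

88.5 Hz

k = Gd⁴/(8D³N_a) = (69.4×10³)(9.7⁴)/(8·53.0³·13) = 39.681 N/mm = 39681 N/m
Wire length L = πDN_a = π·53.0·13 = 2164.6 mm
m = ρ·(πd²/4)·L = 7920 × 73.898×10⁻⁶ m² × 2.1646 m = 1.2669 kg
f_n = ½√(k/m) = 0.5·√(39681/1.2669) = 0.5·√(31323) = 88.491 Hz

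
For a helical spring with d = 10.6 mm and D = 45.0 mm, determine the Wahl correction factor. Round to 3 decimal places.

C = D/d = 45.0/10.6 = 4.2453
K_W = (4C−1)/(4C−4) + 0.615/C = 15.981/12.981 + 0.1449 = 1.3760

1.376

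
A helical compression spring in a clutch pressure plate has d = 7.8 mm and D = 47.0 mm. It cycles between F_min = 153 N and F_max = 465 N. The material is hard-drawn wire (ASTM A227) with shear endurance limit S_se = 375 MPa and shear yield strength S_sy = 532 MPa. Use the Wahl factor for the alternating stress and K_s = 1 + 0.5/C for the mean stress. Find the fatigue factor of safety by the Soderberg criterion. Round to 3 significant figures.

C = D/d = 47.0/7.8 = 6.0256; K_W = (4C−1)/(4C−4)+0.615/C = 1.2513; K_s = 1+0.5/C = 1.0830
F_a = (F_max−F_min)/2 = 156 N; F_m = (F_max+F_min)/2 = 309 N
τ_a = K_W·8F_aD/(πd³) = 1.2513 × 39.344 = 49.231 MPa
τ_m = K_s·8F_mD/(πd³) = 1.0830 × 77.931 = 84.398 MPa
Soderberg: 1/n_f = τ_a/S_se + τ_m/S_sy = 49.231/375 + 84.398/532 = 0.13128 + 0.15864 = 0.28993
n_f = 1/0.28993 = 3.449

3.45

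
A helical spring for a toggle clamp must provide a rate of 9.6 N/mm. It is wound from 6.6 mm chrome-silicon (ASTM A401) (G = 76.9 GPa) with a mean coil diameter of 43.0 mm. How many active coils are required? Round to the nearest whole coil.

N_a = Gd⁴/(8D³k) = (76.9×10³ × 6.6⁴)/(8 × 43.0³ × 9.6)
    = 1.45916e+08 / 6.10614e+06 = 23.9 → 24 coils

24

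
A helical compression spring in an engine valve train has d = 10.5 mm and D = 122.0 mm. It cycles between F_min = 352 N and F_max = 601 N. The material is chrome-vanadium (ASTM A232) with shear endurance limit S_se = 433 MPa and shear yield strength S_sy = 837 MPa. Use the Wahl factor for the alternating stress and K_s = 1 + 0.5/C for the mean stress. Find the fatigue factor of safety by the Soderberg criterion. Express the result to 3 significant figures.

C = D/d = 122.0/10.5 = 11.6190; K_W = (4C−1)/(4C−4)+0.615/C = 1.1236; K_s = 1+0.5/C = 1.0430
F_a = (F_max−F_min)/2 = 124.5 N; F_m = (F_max+F_min)/2 = 476.5 N
τ_a = K_W·8F_aD/(πd³) = 1.1236 × 33.412 = 37.54 MPa
τ_m = K_s·8F_mD/(πd³) = 1.0430 × 127.88 = 133.38 MPa
Soderberg: 1/n_f = τ_a/S_se + τ_m/S_sy = 37.54/433 + 133.38/837 = 0.08670 + 0.15936 = 0.24605
n_f = 1/0.24605 = 4.064

4.06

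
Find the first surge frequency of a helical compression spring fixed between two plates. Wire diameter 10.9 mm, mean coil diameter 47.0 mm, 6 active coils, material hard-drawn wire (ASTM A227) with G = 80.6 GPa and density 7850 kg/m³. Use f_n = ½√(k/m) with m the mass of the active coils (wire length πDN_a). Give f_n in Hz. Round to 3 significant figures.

k = Gd⁴/(8D³N_a) = (80.6×10³)(10.9⁴)/(8·47.0³·6) = 228.3 N/mm = 2.283e+05 N/m
Wire length L = πDN_a = π·47.0·6 = 885.93 mm
m = ρ·(πd²/4)·L = 7850 × 93.313×10⁻⁶ m² × 0.88593 m = 0.64895 kg
f_n = ½√(k/m) = 0.5·√(2.283e+05/0.64895) = 0.5·√(3.518e+05) = 296.56 Hz

297 Hz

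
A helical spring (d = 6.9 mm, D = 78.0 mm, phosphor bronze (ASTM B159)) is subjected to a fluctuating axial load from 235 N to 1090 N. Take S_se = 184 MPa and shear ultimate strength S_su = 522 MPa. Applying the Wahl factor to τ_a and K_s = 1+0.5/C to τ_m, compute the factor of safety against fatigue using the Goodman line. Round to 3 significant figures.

0.419

C = D/d = 78.0/6.9 = 11.3043; K_W = (4C−1)/(4C−4)+0.615/C = 1.1272; K_s = 1+0.5/C = 1.0442
F_a = (F_max−F_min)/2 = 427.5 N; F_m = (F_max+F_min)/2 = 662.5 N
τ_a = K_W·8F_aD/(πd³) = 1.1272 × 258.48 = 291.35 MPa
τ_m = K_s·8F_mD/(πd³) = 1.0442 × 400.57 = 418.28 MPa
Goodman: 1/n_f = τ_a/S_se + τ_m/S_su = 291.35/184 + 418.28/522 = 1.58344 + 0.80131 = 2.3848
n_f = 1/2.3848 = 0.4193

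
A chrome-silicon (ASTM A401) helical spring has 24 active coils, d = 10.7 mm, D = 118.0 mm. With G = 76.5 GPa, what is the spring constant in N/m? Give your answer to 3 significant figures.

3180 N/m

k = Gd⁴/(8D³N_a) = (76.5×10³ × 10.7⁴) / (8 × 118.0³ × 24)
  = 1.00276e+09 / 3.15462e+08 = 3.1787 N/mm = 3178.7 N/m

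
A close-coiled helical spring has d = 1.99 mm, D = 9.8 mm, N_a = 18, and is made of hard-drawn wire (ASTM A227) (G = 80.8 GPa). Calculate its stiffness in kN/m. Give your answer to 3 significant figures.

k = Gd⁴/(8D³N_a) = (80.8×10³ × 1.99⁴) / (8 × 9.8³ × 18)
  = 1.26714e+06 / 135532 = 9.3494 N/mm

9.35 kN/m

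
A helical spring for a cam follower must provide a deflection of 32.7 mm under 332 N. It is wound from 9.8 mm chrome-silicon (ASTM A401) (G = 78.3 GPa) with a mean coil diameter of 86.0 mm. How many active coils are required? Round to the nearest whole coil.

Required rate k = F/δ = 332/32.7 = 10.153 N/mm
N_a = Gd⁴/(8D³k) = (78.3×10³ × 9.8⁴)/(8 × 86.0³ × 10.153)
    = 7.22214e+08 / 5.16625e+07 = 13.98 → 14 coils

14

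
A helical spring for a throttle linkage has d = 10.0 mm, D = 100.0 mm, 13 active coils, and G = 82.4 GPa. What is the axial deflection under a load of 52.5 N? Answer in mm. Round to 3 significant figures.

6.63 mm

k = Gd⁴/(8D³N_a) = (82.4×10³)(10.0⁴)/(8·100.0³·13) = 7.9231 N/mm
δ = F/k = 52.5 / 7.9231 = 6.6262 mm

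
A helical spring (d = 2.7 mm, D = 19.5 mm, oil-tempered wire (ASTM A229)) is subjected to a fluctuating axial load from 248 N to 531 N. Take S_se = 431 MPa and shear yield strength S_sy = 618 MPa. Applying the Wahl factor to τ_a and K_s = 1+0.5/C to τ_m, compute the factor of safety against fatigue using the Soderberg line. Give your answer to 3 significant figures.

0.371

C = D/d = 19.5/2.7 = 7.2222; K_W = (4C−1)/(4C−4)+0.615/C = 1.2057; K_s = 1+0.5/C = 1.0692
F_a = (F_max−F_min)/2 = 141.5 N; F_m = (F_max+F_min)/2 = 389.5 N
τ_a = K_W·8F_aD/(πd³) = 1.2057 × 356.98 = 430.4 MPa
τ_m = K_s·8F_mD/(πd³) = 1.0692 × 982.63 = 1050.7 MPa
Soderberg: 1/n_f = τ_a/S_se + τ_m/S_sy = 430.4/431 + 1050.7/618 = 0.99862 + 1.70010 = 2.6987
n_f = 1/2.6987 = 0.3705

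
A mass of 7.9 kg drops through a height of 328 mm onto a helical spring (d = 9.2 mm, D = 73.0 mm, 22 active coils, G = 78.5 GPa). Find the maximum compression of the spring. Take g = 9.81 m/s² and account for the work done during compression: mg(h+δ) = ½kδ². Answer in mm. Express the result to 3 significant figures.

k = Gd⁴/(8D³N_a) = (78.5×10³)(9.2⁴)/(8·73.0³·22) = 8.2137 N/mm
W = mg = 7.9 × 9.81 = 77.499 N
½kδ² − Wδ − Wh = 0 → δ = (W + √(W² + 2kWh))/k
δ = (77.499 + √(6006.1 + 417580))/8.2137 = (77.499 + 650.83)/8.2137 = 88.673 mm

88.7 mm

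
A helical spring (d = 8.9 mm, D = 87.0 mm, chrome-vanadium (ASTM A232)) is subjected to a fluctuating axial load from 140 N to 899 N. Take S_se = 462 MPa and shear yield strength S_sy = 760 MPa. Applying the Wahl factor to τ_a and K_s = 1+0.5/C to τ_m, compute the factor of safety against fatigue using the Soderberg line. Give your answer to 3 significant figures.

1.91

C = D/d = 87.0/8.9 = 9.7753; K_W = (4C−1)/(4C−4)+0.615/C = 1.1484; K_s = 1+0.5/C = 1.0511
F_a = (F_max−F_min)/2 = 379.5 N; F_m = (F_max+F_min)/2 = 519.5 N
τ_a = K_W·8F_aD/(πd³) = 1.1484 × 119.26 = 136.96 MPa
τ_m = K_s·8F_mD/(πd³) = 1.0511 × 163.26 = 171.61 MPa
Soderberg: 1/n_f = τ_a/S_se + τ_m/S_sy = 136.96/462 + 171.61/760 = 0.29645 + 0.22580 = 0.52225
n_f = 1/0.52225 = 1.915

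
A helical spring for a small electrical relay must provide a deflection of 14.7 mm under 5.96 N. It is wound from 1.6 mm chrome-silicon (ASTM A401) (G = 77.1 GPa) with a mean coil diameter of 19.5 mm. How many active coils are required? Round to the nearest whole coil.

21

Required rate k = F/δ = 5.96/14.7 = 0.40544 N/mm
N_a = Gd⁴/(8D³k) = (77.1×10³ × 1.6⁴)/(8 × 19.5³ × 0.40544)
    = 505283 / 24050.4 = 21.01 → 21 coils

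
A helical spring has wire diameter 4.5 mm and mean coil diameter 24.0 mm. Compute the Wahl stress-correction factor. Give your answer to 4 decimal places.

1.2884

C = D/d = 24.0/4.5 = 5.3333
K_W = (4C−1)/(4C−4) + 0.615/C = 20.333/17.333 + 0.1153 = 1.2884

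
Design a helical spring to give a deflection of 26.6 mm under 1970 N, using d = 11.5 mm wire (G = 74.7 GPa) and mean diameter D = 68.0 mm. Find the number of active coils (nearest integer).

7

Required rate k = F/δ = 1970/26.6 = 74.06 N/mm
N_a = Gd⁴/(8D³k) = (74.7×10³ × 11.5⁴)/(8 × 68.0³ × 74.06)
    = 1.30651e+09 / 1.86295e+08 = 7.013 → 7 coils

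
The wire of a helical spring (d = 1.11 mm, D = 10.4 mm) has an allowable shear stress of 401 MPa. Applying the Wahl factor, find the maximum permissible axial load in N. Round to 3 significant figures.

C = D/d = 10.4/1.11 = 9.3694
K_W = (4C−1)/(4C−4) + 0.615/C = 36.477/33.477 + 0.0656 = 1.1553
τ_max = K·8FD/(πd³) → F_max = τ_allow·πd³/(8DK)
F_max = 401·π·1.11³/(8·10.4·1.1553) = 1722.9/96.117 = 17.925 N

17.9 N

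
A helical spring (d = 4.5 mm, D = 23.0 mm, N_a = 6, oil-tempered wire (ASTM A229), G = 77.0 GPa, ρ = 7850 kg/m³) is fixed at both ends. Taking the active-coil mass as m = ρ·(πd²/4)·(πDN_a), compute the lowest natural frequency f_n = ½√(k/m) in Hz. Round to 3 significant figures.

k = Gd⁴/(8D³N_a) = (77.0×10³)(4.5⁴)/(8·23.0³·6) = 54.065 N/mm = 54065 N/m
Wire length L = πDN_a = π·23.0·6 = 433.54 mm
m = ρ·(πd²/4)·L = 7850 × 15.904×10⁻⁶ m² × 0.43354 m = 0.054127 kg
f_n = ½√(k/m) = 0.5·√(54065/0.054127) = 0.5·√(9.9886e+05) = 499.71 Hz

500 Hz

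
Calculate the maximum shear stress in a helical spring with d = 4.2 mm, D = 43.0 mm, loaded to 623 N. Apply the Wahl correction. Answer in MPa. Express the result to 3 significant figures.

1050 MPa

Spring index C = D/d = 43.0/4.2 = 10.2381
K_W = (4C−1)/(4C−4) + 0.615/C = 39.952/36.952 + 0.0601 = 1.1413
τ₀ = 8FD/(πd³) = 8·623·43.0/(π·4.2³) = 214312/232.75 = 920.76 MPa
τ_max = K·τ₀ = 1.1413 × 920.76 = 1050.8 MPa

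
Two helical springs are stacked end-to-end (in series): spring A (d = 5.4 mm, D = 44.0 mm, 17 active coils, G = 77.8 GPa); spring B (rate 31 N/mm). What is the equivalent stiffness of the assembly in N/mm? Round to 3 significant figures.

4.82 N/mm

k_A = Gd⁴/(8D³N_a) = (77.8×10³)(5.4⁴)/(8·44.0³·17) = 5.7103 N/mm
Series: 1/k_eq = 1/5.7103 + 1/31 = 0.20738; k_eq = 4.822 N/mm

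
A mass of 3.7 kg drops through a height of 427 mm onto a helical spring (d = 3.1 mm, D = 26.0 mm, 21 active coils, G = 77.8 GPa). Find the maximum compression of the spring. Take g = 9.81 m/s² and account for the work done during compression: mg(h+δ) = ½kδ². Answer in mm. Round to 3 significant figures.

k = Gd⁴/(8D³N_a) = (77.8×10³)(3.1⁴)/(8·26.0³·21) = 2.4333 N/mm
W = mg = 3.7 × 9.81 = 36.297 N
½kδ² − Wδ − Wh = 0 → δ = (W + √(W² + 2kWh))/k
δ = (36.297 + √(1317.5 + 75426.8))/2.4333 = (36.297 + 277.03)/2.4333 = 128.76 mm

129 mm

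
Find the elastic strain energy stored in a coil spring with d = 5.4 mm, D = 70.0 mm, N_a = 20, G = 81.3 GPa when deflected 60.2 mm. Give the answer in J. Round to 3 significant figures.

2.28 J

k = Gd⁴/(8D³N_a) = (81.3×10³)(5.4⁴)/(8·70.0³·20) = 1.2597 N/mm
U = ½kδ² = 0.5 × 1.2597 × 60.2² = 2282.5 N·mm = 2.2825 J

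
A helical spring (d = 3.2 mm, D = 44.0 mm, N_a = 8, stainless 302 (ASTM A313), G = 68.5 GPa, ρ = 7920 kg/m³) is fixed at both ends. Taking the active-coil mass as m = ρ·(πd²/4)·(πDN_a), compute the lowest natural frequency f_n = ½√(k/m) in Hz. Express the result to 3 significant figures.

68.4 Hz

k = Gd⁴/(8D³N_a) = (68.5×10³)(3.2⁴)/(8·44.0³·8) = 1.3175 N/mm = 1317.5 N/m
Wire length L = πDN_a = π·44.0·8 = 1105.8 mm
m = ρ·(πd²/4)·L = 7920 × 8.0425×10⁻⁶ m² × 1.1058 m = 0.070438 kg
f_n = ½√(k/m) = 0.5·√(1317.5/0.070438) = 0.5·√(18704) = 68.382 Hz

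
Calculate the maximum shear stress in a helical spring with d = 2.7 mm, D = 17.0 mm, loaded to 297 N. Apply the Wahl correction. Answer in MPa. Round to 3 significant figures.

Spring index C = D/d = 17.0/2.7 = 6.2963
K_W = (4C−1)/(4C−4) + 0.615/C = 24.185/21.185 + 0.0977 = 1.2393
τ₀ = 8FD/(πd³) = 8·297·17.0/(π·2.7³) = 40392/61.836 = 653.21 MPa
τ_max = K·τ₀ = 1.2393 × 653.21 = 809.52 MPa

810 MPa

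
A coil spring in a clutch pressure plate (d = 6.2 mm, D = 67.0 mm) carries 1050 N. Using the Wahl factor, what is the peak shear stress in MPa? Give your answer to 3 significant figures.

852 MPa

Spring index C = D/d = 67.0/6.2 = 10.8065
K_W = (4C−1)/(4C−4) + 0.615/C = 42.226/39.226 + 0.0569 = 1.1334
τ₀ = 8FD/(πd³) = 8·1050·67.0/(π·6.2³) = 562800/748.73 = 751.67 MPa
τ_max = K·τ₀ = 1.1334 × 751.67 = 851.94 MPa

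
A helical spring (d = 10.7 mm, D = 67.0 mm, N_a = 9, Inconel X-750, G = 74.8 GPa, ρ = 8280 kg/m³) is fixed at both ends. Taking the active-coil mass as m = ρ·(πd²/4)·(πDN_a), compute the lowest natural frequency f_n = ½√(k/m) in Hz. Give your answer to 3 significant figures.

89.6 Hz

k = Gd⁴/(8D³N_a) = (74.8×10³)(10.7⁴)/(8·67.0³·9) = 45.277 N/mm = 45277 N/m
Wire length L = πDN_a = π·67.0·9 = 1894.4 mm
m = ρ·(πd²/4)·L = 8280 × 89.92×10⁻⁶ m² × 1.8944 m = 1.4104 kg
f_n = ½√(k/m) = 0.5·√(45277/1.4104) = 0.5·√(32101) = 89.584 Hz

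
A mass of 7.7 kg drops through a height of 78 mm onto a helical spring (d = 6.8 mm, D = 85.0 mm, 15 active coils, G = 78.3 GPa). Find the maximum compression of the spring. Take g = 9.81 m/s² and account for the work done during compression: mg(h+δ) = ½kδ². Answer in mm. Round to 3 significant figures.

k = Gd⁴/(8D³N_a) = (78.3×10³)(6.8⁴)/(8·85.0³·15) = 2.2717 N/mm
W = mg = 7.7 × 9.81 = 75.537 N
½kδ² − Wδ − Wh = 0 → δ = (W + √(W² + 2kWh))/k
δ = (75.537 + √(5705.8 + 26769.7))/2.2717 = (75.537 + 180.21)/2.2717 = 112.58 mm

113 mm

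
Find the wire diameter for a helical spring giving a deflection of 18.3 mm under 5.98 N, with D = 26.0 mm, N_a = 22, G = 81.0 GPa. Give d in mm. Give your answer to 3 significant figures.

1.88 mm

Required rate k = F/δ = 5.98/18.3 = 0.32678 N/mm
d = (8D³N_a·k / G)^(1/4) = (8·26.0³·22·0.32678 / (81.0×10³))^0.25
  = (12.48)^0.25 = 1.8795 mm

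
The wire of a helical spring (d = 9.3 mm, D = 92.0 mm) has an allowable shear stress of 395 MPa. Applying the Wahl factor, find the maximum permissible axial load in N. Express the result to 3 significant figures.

1180 N

C = D/d = 92.0/9.3 = 9.8925
K_W = (4C−1)/(4C−4) + 0.615/C = 38.570/35.570 + 0.0622 = 1.1465
τ_max = K·8FD/(πd³) → F_max = τ_allow·πd³/(8DK)
F_max = 395·π·9.3³/(8·92.0·1.1465) = 9.9815e+05/843.83 = 1182.9 N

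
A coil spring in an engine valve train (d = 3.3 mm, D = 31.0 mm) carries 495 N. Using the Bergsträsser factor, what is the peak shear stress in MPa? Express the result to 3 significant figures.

Spring index C = D/d = 31.0/3.3 = 9.3939
K_B = (4C+2)/(4C−3) = 39.576/34.576 = 1.1446
τ₀ = 8FD/(πd³) = 8·495·31.0/(π·3.3³) = 122760/112.9 = 1087.3 MPa
τ_max = K·τ₀ = 1.1446 × 1087.3 = 1244.6 MPa

1240 MPa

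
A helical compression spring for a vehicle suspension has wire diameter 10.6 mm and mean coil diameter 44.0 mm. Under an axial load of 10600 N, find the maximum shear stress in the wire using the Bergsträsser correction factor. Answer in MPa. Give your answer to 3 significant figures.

1360 MPa

Spring index C = D/d = 44.0/10.6 = 4.1509
K_B = (4C+2)/(4C−3) = 18.604/13.604 = 1.3675
τ₀ = 8FD/(πd³) = 8·10600·44.0/(π·10.6³) = 3.7312e+06/3741.7 = 997.2 MPa
τ_max = K·τ₀ = 1.3675 × 997.2 = 1363.7 MPa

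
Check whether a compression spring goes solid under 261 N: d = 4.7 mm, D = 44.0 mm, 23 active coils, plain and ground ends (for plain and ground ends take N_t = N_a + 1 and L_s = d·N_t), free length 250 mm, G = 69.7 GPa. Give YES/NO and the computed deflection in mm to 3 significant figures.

k = Gd⁴/(8D³N_a) = (69.7×10³)(4.7⁴)/(8·44.0³·23) = 2.1699 N/mm
N_t = 24; L_s = 4.7·24 = 112.8 mm; δ_solid = L₀ − L_s = 250 − 112.8 = 137.2 mm
δ = F/k = 261/2.1699 = 120.28 mm
δ < δ_solid → spring does not go solid

NO, δ = 120 mm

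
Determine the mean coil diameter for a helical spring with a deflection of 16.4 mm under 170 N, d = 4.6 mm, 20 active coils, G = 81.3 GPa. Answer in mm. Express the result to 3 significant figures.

28.0 mm

Required rate k = F/δ = 170/16.4 = 10.366 N/mm
D = (Gd⁴/(8N_a·k))^(1/3) = (81.3×10³·4.6⁴/(8·20·10.366))^(1/3)
  = (21948.1)^(1/3) = 27.9983 mm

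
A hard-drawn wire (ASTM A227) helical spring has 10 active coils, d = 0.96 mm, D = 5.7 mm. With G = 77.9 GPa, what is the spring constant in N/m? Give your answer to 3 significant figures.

k = Gd⁴/(8D³N_a) = (77.9×10³ × 0.96⁴) / (8 × 5.7³ × 10)
  = 66164.1 / 14815.4 = 4.4659 N/mm = 4465.9 N/m

4470 N/m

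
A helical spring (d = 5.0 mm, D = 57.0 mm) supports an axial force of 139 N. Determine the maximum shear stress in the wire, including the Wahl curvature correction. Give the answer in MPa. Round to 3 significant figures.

182 MPa

Spring index C = D/d = 57.0/5.0 = 11.4000
K_W = (4C−1)/(4C−4) + 0.615/C = 44.600/41.600 + 0.0539 = 1.1261
τ₀ = 8FD/(πd³) = 8·139·57.0/(π·5.0³) = 63384/392.7 = 161.41 MPa
τ_max = K·τ₀ = 1.1261 × 161.41 = 181.75 MPa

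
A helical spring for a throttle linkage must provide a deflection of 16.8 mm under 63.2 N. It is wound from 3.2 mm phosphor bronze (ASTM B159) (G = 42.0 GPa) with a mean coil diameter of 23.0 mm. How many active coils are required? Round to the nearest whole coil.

Required rate k = F/δ = 63.2/16.8 = 3.7619 N/mm
N_a = Gd⁴/(8D³k) = (42.0×10³ × 3.2⁴)/(8 × 23.0³ × 3.7619)
    = 4.40402e+06 / 366169 = 12.03 → 12 coils

12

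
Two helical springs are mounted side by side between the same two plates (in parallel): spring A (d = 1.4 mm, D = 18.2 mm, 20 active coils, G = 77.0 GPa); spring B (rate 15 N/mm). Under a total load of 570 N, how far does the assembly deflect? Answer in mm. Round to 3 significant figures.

k_A = Gd⁴/(8D³N_a) = (77.0×10³)(1.4⁴)/(8·18.2³·20) = 0.30667 N/mm
Parallel: k_eq = 0.30667 + 15 = 15.307 N/mm
δ = F/k_eq = 570/15.307 = 37.239 mm

37.2 mm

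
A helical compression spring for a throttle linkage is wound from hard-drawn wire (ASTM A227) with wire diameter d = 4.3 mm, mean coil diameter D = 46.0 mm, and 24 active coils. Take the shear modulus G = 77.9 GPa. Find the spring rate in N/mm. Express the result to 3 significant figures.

1.43 N/mm

k = Gd⁴/(8D³N_a) = (77.9×10³ × 4.3⁴) / (8 × 46.0³ × 24)
  = 2.66325e+07 / 1.86885e+07 = 1.4251 N/mm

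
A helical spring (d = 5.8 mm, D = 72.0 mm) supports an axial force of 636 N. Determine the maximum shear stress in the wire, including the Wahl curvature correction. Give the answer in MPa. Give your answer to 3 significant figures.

667 MPa

Spring index C = D/d = 72.0/5.8 = 12.4138
K_W = (4C−1)/(4C−4) + 0.615/C = 48.655/45.655 + 0.0495 = 1.1153
τ₀ = 8FD/(πd³) = 8·636·72.0/(π·5.8³) = 366336/612.96 = 597.65 MPa
τ_max = K·τ₀ = 1.1153 × 597.65 = 666.53 MPa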